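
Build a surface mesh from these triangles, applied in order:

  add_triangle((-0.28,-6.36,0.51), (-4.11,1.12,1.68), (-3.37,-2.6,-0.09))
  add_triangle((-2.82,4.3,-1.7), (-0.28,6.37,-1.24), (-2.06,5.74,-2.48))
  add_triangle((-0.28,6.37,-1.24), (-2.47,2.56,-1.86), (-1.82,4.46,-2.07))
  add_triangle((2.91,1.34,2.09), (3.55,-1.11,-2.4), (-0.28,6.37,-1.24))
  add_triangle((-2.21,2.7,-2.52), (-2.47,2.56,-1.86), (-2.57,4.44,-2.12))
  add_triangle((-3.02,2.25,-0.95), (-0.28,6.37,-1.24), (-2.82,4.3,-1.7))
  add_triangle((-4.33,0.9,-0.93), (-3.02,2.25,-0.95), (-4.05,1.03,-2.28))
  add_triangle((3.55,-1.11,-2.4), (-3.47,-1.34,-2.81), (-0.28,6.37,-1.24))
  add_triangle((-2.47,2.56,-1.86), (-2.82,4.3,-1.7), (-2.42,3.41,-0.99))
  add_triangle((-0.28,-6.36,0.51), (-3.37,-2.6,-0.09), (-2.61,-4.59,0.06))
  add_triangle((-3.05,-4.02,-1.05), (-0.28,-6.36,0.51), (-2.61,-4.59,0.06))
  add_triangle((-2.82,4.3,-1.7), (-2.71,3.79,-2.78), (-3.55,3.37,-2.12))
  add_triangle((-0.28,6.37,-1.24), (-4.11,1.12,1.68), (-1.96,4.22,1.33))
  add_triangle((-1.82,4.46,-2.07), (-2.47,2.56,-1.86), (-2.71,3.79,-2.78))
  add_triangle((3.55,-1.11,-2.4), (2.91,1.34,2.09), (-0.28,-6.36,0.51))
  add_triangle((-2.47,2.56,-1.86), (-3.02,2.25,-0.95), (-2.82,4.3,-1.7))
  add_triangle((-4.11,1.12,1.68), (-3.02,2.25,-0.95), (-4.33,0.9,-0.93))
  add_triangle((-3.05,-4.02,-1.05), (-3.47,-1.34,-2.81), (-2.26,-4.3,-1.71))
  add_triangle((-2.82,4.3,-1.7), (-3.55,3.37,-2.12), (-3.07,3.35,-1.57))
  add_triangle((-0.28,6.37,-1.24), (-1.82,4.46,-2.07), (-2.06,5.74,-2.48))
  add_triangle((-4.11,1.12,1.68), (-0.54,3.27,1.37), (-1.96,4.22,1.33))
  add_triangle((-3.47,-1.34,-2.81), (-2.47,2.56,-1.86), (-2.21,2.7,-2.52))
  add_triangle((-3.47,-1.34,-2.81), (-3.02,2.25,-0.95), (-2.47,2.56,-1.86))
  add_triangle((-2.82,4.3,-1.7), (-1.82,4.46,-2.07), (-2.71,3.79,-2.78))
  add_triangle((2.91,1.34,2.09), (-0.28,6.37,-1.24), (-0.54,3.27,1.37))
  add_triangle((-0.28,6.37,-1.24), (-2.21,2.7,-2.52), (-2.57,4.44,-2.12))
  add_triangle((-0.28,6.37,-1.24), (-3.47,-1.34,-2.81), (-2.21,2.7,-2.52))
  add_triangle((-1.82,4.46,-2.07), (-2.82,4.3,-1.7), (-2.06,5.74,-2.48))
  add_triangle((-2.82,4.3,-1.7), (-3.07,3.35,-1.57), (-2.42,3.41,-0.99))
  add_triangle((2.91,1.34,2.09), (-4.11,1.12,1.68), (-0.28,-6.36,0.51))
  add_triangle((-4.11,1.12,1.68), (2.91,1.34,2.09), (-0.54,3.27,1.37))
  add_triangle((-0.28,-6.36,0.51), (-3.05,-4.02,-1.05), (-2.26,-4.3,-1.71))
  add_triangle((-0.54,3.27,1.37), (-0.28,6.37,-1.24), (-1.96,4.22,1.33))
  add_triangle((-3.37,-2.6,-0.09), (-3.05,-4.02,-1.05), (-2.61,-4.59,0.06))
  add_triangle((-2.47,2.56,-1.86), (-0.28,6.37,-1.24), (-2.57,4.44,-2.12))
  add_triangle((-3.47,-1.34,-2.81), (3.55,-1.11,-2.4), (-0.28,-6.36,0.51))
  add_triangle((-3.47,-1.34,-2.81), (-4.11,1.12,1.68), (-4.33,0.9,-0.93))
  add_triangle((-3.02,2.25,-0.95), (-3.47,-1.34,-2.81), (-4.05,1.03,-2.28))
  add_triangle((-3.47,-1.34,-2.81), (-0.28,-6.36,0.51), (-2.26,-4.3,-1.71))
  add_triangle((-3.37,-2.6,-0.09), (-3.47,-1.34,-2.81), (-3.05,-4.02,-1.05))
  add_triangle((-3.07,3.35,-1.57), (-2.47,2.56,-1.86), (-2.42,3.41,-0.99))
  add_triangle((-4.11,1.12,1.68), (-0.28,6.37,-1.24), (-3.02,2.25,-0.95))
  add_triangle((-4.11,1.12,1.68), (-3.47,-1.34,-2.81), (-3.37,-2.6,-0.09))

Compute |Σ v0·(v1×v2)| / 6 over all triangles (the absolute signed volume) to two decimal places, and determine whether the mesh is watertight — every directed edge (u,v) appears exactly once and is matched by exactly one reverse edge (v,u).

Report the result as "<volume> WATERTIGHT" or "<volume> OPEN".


167.87 OPEN

Per-triangle v0·(v1×v2)/6:
  t1: +7.4234
  t2: +2.1500
  t3: -0.6603
  t4: +16.9842
  t5: +0.5947
  t6: +1.2461
  t7: +1.6100
  t8: +21.2159
  t9: -0.3147
  t10: +0.3012
  t11: +2.5646
  t12: +1.1040
  t13: +5.6997
  t14: -0.5007
  t15: +15.9048
  t16: +0.9042
  t17: +3.0581
  t18: +2.6169
  t19: +0.2570
  t20: -0.0429
  t21: +1.7705
  t22: +1.7723
  t23: +2.7623
  t24: +1.0642
  t25: +7.3136
  t26: +2.2405
  t27: -0.6539
  t28: +0.2078
  t29: +0.2564
  t30: +15.0368
  t31: +5.3361
  t32: +3.2455
  t33: +2.8751
  t34: +1.5230
  t35: -0.2903
  t36: +20.1289
  t37: +3.4162
  t38: -0.2686
  t39: -1.0259
  t40: +3.2715
  t41: -0.2178
  t42: +8.0936
  t43: +7.8931
Σ = +167.8670 → |volume| = 167.87

Directed edges: 129 total; 7 unmatched, e.g. (-4.05,1.03,-2.28)→(-4.33,0.9,-0.93) → open.


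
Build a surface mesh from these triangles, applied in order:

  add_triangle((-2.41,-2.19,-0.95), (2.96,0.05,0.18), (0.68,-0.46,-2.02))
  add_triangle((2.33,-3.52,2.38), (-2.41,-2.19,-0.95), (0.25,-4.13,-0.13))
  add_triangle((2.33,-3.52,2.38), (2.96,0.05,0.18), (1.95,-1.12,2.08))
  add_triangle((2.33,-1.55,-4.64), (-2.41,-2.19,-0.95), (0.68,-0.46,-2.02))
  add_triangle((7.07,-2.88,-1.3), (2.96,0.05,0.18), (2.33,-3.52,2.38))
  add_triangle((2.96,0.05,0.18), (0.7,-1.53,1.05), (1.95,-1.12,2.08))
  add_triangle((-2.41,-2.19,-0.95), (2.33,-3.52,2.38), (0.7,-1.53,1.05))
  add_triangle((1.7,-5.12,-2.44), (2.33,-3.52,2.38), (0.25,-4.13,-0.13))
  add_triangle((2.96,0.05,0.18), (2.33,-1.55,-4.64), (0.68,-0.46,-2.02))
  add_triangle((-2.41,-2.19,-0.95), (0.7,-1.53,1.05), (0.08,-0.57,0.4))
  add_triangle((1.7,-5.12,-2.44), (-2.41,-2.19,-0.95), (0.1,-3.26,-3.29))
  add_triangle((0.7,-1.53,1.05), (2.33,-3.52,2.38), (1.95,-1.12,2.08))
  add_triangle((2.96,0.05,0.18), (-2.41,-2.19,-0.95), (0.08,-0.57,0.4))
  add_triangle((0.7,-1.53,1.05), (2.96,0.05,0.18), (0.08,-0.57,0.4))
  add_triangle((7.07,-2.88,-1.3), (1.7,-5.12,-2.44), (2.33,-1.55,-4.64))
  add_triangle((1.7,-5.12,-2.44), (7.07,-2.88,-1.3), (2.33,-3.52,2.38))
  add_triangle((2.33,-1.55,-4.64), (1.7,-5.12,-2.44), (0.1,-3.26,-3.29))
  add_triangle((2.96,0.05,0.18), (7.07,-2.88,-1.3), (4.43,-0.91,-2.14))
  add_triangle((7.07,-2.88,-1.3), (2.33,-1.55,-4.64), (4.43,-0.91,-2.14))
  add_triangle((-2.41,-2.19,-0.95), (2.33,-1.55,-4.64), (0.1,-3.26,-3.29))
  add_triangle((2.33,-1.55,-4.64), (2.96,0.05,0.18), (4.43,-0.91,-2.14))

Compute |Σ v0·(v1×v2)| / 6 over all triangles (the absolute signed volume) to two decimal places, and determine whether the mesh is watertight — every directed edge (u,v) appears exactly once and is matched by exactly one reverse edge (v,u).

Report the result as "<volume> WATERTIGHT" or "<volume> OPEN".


Per-triangle v0·(v1×v2)/6:
  t1: -1.9988
  t2: +3.0754
  t3: +2.1710
  t4: +0.9637
  t5: +6.3497
  t6: -0.9189
  t7: +0.4811
  t8: +5.7039
  t9: +0.5041
  t10: +0.1208
  t11: +4.7269
  t12: +0.2537
  t13: -0.6454
  t14: +0.0166
  t15: +20.4658
  t16: +21.0964
  t17: +5.9605
  t18: +2.7247
  t19: +5.3779
  t20: +2.5770
  t21: +0.4340
Σ = +79.4401 → |volume| = 79.44

Directed edges: 63 total; 3 unmatched, e.g. (-2.41,-2.19,-0.95)→(0.25,-4.13,-0.13) → open.

79.44 OPEN


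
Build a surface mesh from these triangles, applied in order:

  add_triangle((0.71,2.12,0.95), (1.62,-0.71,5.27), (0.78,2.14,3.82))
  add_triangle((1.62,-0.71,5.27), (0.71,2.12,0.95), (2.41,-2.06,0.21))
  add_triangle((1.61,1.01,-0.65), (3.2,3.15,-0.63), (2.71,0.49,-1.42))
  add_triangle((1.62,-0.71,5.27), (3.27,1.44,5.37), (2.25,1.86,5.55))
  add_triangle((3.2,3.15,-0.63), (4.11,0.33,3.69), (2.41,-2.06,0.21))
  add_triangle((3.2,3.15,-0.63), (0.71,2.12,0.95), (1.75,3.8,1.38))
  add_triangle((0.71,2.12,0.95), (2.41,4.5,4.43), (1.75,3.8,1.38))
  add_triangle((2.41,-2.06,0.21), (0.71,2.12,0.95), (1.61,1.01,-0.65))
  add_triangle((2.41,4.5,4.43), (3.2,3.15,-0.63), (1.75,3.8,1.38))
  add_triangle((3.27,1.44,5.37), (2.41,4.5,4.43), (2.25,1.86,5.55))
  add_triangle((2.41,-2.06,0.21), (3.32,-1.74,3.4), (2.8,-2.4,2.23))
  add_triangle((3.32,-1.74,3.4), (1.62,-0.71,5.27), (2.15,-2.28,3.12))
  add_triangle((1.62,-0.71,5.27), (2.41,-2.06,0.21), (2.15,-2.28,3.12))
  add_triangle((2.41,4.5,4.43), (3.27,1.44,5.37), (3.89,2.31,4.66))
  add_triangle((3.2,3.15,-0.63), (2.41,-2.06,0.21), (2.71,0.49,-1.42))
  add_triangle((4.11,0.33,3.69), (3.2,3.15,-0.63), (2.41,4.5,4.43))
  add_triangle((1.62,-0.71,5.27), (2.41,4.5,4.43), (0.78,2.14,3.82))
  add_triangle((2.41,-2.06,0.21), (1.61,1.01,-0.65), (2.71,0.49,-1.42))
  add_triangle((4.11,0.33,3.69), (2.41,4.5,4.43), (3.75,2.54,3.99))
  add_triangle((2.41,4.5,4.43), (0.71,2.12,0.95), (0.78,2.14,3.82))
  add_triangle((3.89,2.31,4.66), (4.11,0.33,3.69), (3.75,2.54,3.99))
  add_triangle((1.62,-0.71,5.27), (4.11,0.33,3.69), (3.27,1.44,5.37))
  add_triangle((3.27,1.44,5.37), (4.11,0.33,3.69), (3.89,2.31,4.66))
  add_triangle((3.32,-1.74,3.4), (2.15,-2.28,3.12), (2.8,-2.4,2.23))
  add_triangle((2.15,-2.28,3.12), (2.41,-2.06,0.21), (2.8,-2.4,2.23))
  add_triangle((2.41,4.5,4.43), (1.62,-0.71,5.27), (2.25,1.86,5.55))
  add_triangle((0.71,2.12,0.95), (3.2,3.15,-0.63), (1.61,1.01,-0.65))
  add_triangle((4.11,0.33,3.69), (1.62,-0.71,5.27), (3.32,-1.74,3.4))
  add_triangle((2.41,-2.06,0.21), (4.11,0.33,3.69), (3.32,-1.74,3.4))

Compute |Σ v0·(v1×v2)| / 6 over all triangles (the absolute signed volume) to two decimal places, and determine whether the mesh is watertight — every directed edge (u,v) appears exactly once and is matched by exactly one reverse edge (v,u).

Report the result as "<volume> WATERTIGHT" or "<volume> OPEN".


53.28 OPEN

Per-triangle v0·(v1×v2)/6:
  t1: -1.7530
  t2: -5.3769
  t3: +0.1150
  t4: +2.6752
  t5: +9.2792
  t6: +0.0997
  t7: +0.5101
  t8: -1.7168
  t9: +3.4768
  t10: +3.2528
  t11: +0.8841
  t12: +2.3748
  t13: -1.7059
  t14: +3.3924
  t15: +2.8905
  t16: +14.8248
  t17: +4.2091
  t18: -0.6965
  t19: -1.6372
  t20: +0.8588
  t21: +0.9378
  t22: +4.4782
  t23: +2.3892
  t24: +0.8806
  t25: +0.3450
  t26: +0.0341
  t27: -0.0817
  t28: +5.0032
  t29: +3.3326
Σ = +53.2759 → |volume| = 53.28

Directed edges: 87 total; 3 unmatched, e.g. (3.89,2.31,4.66)→(2.41,4.5,4.43) → open.


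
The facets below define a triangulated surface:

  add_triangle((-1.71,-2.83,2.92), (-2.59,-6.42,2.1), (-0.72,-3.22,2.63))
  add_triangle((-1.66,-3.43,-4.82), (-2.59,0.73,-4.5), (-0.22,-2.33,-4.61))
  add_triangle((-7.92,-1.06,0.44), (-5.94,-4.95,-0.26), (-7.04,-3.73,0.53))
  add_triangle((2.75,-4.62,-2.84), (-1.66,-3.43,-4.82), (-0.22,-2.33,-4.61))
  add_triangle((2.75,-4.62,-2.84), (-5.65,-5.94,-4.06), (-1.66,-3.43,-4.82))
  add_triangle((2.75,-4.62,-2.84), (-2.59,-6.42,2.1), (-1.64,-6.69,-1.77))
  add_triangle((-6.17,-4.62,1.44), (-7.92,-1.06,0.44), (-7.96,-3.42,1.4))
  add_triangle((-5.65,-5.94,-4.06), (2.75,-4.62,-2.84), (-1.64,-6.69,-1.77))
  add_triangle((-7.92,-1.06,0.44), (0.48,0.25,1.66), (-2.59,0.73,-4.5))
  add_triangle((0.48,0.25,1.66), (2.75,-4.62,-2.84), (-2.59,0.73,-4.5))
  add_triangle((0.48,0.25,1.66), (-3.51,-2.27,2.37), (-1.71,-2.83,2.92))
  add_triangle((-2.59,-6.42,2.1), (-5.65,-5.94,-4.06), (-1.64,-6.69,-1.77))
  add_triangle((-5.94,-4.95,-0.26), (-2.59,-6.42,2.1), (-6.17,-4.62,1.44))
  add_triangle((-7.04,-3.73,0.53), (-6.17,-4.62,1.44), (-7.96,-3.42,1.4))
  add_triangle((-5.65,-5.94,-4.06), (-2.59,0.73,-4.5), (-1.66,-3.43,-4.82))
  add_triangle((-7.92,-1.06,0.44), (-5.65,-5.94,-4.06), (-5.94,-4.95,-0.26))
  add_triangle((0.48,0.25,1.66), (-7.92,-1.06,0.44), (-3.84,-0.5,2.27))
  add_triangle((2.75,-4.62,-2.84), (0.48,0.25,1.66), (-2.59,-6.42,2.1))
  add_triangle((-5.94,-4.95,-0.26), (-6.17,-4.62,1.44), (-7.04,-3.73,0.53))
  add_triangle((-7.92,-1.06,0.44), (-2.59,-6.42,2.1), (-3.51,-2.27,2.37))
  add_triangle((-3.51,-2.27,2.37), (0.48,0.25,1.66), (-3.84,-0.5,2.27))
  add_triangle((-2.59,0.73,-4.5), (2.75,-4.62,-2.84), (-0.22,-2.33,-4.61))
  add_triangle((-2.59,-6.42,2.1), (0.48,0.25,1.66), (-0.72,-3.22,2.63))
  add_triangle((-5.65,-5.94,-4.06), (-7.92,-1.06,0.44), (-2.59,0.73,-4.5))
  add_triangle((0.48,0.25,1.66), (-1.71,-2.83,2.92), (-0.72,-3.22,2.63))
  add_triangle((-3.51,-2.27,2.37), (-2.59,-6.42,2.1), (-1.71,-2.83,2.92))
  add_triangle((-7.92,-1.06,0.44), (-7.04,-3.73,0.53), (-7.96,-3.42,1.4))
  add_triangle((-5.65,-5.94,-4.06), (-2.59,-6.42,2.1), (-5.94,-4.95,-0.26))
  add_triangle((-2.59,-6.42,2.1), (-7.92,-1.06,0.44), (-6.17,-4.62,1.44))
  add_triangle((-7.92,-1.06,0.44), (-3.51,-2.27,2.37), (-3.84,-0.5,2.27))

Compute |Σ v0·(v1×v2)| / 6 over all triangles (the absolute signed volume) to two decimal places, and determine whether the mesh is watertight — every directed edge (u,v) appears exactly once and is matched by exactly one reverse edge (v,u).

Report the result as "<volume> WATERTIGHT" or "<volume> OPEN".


239.02 WATERTIGHT

Per-triangle v0·(v1×v2)/6:
  t1: +2.1944
  t2: +5.1147
  t3: +2.9329
  t4: +5.7024
  t5: +18.0140
  t6: +14.6113
  t7: -1.3866
  t8: +18.3370
  t9: +3.5357
  t10: -0.1040
  t11: +1.9388
  t12: +20.5822
  t13: +8.3580
  t14: +2.1820
  t15: +15.9803
  t16: +19.9519
  t17: +0.4733
  t18: +10.3640
  t19: +3.1844
  t20: +12.7883
  t21: +2.2907
  t22: +0.8491
  t23: -0.4395
  t24: +37.9925
  t25: +1.2162
  t26: +4.5462
  t27: +3.0928
  t28: +18.7848
  t29: +1.0007
  t30: +4.9273
Σ = +239.0156 → |volume| = 239.02

Directed edges: 90 total, each appears once with its reverse present → watertight.


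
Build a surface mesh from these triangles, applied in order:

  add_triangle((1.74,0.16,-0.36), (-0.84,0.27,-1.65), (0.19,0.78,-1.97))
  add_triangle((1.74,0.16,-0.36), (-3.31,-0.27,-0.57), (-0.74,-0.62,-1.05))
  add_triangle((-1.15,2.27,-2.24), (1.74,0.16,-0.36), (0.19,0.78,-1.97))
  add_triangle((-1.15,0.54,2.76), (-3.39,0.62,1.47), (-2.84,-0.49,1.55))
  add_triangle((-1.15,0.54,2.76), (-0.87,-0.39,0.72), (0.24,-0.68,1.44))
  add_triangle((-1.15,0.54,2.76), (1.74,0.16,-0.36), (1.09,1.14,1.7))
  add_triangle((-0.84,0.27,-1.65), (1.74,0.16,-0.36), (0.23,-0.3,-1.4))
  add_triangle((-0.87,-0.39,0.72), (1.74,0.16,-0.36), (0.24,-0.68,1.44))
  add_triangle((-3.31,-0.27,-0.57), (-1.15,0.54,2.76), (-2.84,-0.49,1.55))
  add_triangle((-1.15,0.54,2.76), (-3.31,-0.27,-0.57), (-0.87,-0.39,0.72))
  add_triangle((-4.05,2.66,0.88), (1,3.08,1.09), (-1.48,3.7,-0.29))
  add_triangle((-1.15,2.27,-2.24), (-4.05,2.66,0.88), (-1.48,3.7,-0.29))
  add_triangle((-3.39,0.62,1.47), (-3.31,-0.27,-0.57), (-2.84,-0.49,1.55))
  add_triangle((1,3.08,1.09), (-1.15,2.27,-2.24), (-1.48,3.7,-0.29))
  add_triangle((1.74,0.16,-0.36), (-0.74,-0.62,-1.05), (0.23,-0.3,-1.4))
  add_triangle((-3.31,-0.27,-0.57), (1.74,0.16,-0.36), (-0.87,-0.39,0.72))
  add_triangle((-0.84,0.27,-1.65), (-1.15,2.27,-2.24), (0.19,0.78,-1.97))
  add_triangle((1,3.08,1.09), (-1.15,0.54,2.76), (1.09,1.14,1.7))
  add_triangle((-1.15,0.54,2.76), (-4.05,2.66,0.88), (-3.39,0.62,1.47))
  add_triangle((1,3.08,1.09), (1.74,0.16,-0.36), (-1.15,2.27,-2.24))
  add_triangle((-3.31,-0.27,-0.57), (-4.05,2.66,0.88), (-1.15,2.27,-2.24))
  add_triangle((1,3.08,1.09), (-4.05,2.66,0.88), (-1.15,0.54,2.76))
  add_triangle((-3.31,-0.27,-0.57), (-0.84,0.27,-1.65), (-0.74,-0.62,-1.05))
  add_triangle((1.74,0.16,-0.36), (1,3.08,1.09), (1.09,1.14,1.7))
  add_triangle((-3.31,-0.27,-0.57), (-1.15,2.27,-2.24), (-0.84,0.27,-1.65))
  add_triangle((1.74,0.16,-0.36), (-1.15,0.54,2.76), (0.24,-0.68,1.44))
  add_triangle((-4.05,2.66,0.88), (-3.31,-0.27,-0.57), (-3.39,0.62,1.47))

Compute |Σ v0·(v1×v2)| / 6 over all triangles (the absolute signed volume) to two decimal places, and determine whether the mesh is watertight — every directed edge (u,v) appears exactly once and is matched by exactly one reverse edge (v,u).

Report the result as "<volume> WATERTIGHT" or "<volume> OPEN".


42.02 OPEN

Per-triangle v0·(v1×v2)/6:
  t1: +0.2089
  t2: -0.2128
  t3: +0.7822
  t4: +1.3490
  t5: +0.4573
  t6: +0.3999
  t7: +0.3060
  t8: +0.0240
  t9: -1.1345
  t10: +0.8247
  t11: +3.9498
  t12: +3.9595
  t13: +1.3012
  t14: +2.6396
  t15: +0.1044
  t16: +0.1074
  t17: +0.6256
  t18: +1.8314
  t19: +2.6154
  t20: +3.0407
  t21: +5.4256
  t22: +6.5214
  t23: +0.6370
  t24: +1.2775
  t25: +1.5817
  t26: +0.7925
  t27: +2.6079
Σ = +42.0233 → |volume| = 42.02

Directed edges: 81 total; 3 unmatched, e.g. (0.23,-0.3,-1.4)→(-0.84,0.27,-1.65) → open.


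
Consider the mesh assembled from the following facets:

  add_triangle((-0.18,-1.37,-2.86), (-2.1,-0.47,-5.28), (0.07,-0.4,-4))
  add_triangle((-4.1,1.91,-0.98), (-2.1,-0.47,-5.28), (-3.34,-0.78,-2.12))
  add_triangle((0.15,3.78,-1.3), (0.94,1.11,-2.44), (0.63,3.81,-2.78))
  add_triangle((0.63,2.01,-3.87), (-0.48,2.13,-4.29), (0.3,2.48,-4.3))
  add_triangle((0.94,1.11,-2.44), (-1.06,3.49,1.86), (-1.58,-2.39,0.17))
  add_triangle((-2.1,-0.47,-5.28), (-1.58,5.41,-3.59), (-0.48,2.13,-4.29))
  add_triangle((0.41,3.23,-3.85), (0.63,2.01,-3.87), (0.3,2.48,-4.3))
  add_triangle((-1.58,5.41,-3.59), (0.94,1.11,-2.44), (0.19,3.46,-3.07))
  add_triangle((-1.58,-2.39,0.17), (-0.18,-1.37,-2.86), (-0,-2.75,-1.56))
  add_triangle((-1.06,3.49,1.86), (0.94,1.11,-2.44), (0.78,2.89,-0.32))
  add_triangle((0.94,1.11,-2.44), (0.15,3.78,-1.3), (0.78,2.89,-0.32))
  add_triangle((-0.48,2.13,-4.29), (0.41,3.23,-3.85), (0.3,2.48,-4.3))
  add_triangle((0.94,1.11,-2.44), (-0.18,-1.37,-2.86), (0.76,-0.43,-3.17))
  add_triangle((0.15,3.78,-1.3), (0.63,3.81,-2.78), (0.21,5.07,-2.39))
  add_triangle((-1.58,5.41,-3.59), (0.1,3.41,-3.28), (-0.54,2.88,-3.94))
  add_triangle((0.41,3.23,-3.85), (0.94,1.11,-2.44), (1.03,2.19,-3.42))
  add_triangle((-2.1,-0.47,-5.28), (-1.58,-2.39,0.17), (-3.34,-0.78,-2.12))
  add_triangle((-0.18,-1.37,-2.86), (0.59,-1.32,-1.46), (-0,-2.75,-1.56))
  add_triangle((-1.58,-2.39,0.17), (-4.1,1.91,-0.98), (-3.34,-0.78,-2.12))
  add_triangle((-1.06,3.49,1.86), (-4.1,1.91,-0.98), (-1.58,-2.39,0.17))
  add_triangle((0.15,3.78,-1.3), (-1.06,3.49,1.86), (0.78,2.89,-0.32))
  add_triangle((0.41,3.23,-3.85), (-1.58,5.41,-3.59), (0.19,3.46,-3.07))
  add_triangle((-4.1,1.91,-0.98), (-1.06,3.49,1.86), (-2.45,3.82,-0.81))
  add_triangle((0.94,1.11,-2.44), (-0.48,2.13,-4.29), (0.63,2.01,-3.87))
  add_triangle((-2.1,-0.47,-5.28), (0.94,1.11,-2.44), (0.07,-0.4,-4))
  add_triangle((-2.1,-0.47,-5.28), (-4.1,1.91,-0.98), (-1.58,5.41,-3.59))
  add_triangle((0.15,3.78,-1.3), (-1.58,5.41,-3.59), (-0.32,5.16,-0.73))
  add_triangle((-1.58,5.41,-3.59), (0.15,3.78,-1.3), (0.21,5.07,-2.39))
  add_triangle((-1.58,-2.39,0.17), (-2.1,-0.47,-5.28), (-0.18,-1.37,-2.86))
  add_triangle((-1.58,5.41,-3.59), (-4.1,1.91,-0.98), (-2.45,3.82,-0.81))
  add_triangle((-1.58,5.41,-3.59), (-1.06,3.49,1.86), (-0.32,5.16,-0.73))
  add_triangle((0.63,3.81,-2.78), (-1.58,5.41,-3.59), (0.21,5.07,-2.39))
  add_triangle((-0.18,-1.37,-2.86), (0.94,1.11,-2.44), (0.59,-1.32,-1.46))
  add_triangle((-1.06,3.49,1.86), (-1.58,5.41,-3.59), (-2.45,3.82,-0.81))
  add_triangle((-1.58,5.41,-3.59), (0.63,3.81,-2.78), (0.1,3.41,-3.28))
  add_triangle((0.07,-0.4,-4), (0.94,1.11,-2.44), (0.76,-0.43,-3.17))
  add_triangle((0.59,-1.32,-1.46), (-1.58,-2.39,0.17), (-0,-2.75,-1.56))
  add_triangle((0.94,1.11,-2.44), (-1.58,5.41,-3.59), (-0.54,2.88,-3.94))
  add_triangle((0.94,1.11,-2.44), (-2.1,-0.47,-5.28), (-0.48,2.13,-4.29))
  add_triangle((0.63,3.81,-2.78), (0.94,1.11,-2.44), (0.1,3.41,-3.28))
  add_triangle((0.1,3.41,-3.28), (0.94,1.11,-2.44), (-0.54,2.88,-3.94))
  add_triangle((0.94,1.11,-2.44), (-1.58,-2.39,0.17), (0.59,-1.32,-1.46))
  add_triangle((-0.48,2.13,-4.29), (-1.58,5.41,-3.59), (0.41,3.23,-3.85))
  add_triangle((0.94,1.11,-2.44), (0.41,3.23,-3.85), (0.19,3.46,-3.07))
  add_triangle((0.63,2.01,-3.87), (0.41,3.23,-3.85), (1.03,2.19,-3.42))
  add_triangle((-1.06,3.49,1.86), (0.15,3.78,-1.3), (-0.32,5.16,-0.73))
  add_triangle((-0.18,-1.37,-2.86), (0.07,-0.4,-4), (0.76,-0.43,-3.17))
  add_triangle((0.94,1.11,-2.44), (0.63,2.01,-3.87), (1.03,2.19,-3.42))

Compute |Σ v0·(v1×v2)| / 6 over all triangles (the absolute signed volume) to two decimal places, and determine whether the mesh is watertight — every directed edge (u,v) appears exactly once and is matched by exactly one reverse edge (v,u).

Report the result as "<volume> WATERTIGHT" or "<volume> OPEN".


Per-triangle v0·(v1×v2)/6:
  t1: +1.5933
  t2: +6.3189
  t3: +0.2087
  t4: +0.2128
  t5: -2.9936
  t6: +6.5191
  t7: +0.2830
  t8: -0.9616
  t9: +1.6342
  t10: -1.5413
  t11: +1.2431
  t12: +0.5289
  t13: -0.4749
  t14: +0.1868
  t15: +1.7286
  t16: -0.1039
  t17: +4.4272
  t18: +0.6219
  t19: +3.6974
  t20: +5.6357
  t21: +1.7915
  t22: +0.9029
  t23: +4.3278
  t24: +0.1539
  t25: +2.0137
  t26: +18.4396
  t27: +1.7528
  t28: +0.7404
  t29: +3.6438
  t30: +5.1633
  t31: +4.5683
  t32: +1.9149
  t33: +1.0642
  t34: +4.9609
  t35: +1.3496
  t36: +0.7035
  t37: -0.1024
  t38: -1.8502
  t39: +2.7908
  t40: +0.8605
  t41: +1.0903
  t42: -1.2480
  t43: +3.2915
  t44: +0.3036
  t45: +0.4334
  t46: +0.2230
  t47: +0.5265
  t48: +0.1929
Σ = +88.7674 → |volume| = 88.77

Directed edges: 144 total, each appears once with its reverse present → watertight.

88.77 WATERTIGHT


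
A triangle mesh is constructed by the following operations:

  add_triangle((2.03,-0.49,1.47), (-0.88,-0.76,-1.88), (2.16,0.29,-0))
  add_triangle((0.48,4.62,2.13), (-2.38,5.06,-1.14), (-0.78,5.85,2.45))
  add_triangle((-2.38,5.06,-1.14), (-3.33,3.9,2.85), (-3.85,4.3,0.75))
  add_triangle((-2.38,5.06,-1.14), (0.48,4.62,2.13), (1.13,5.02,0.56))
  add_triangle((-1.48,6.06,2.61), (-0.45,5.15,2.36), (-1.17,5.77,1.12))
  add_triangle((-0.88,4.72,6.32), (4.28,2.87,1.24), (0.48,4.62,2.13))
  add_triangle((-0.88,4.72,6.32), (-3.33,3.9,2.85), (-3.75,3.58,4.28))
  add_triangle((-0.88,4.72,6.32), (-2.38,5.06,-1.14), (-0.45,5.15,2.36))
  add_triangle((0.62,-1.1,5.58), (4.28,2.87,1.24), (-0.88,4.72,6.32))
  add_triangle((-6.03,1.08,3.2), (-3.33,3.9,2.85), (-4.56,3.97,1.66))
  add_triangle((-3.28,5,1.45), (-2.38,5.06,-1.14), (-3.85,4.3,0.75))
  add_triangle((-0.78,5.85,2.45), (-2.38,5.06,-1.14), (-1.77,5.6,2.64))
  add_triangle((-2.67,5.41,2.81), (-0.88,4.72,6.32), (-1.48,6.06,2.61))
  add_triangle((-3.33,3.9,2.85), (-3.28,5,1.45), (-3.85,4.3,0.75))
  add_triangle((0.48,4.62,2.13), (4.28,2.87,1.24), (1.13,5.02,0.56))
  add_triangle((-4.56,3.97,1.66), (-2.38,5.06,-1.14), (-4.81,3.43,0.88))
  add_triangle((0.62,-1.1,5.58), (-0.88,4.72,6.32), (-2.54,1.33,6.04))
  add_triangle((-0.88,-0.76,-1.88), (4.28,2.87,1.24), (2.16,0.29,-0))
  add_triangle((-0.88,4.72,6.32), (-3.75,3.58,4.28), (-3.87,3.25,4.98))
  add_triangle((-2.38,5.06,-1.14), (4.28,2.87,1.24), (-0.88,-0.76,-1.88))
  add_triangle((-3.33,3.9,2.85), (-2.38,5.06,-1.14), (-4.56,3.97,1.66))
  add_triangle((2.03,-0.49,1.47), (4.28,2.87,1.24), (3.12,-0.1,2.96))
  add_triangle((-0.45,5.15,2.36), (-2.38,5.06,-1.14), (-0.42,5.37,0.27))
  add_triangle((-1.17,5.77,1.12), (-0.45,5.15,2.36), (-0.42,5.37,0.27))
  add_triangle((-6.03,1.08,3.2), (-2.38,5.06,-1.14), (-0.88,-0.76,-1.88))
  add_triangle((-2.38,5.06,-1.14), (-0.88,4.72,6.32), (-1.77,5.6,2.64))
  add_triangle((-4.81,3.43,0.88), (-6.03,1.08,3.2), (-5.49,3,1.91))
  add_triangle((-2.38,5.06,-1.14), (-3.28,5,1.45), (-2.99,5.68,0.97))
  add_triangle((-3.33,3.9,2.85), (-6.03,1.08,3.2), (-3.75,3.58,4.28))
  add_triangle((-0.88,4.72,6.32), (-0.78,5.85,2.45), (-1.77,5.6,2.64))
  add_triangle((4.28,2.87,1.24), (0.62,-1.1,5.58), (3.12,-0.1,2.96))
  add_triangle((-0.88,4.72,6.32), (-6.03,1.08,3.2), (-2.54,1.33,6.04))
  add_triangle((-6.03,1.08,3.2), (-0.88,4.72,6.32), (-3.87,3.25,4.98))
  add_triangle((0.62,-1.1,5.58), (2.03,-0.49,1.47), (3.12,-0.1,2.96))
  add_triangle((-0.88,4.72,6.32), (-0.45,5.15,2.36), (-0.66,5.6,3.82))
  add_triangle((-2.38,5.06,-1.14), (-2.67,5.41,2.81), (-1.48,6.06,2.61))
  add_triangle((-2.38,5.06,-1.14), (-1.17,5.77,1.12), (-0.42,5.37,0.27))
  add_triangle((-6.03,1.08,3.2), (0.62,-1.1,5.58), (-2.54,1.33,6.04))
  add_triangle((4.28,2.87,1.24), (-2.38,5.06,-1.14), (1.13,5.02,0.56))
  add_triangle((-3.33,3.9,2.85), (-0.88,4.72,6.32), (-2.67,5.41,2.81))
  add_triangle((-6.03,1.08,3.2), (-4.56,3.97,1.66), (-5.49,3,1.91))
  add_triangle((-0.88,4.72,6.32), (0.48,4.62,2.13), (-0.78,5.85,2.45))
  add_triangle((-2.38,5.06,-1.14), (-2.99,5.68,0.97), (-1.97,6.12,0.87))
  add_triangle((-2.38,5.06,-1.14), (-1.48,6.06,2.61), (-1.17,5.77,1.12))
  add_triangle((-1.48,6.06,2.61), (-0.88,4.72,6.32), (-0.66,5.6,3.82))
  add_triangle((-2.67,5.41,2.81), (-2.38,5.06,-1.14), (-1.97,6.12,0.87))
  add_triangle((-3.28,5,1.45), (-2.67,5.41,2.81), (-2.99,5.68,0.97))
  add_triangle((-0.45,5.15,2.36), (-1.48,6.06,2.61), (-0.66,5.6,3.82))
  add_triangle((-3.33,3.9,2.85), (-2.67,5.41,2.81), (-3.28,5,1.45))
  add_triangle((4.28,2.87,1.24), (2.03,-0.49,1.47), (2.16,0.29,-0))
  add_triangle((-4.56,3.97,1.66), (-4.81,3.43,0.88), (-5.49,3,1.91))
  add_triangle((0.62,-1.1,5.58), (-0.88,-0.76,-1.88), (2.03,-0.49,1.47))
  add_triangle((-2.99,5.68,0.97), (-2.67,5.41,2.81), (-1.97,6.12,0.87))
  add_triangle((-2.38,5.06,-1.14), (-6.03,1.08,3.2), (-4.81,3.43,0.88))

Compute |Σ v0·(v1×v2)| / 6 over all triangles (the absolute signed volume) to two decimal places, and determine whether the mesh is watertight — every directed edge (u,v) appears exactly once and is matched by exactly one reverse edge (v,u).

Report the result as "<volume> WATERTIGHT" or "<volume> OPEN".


198.69 OPEN

Per-triangle v0·(v1×v2)/6:
  t1: +0.8558
  t2: +3.1583
  t3: -3.5786
  t4: +5.5524
  t5: +1.1480
  t6: +12.6174
  t7: +4.7005
  t8: -8.3027
  t9: +27.5650
  t10: +5.9545
  t11: +2.6253
  t12: +3.7418
  t13: +5.9723
  t14: +1.7939
  t15: +5.3401
  t16: +3.1332
  t17: +14.1070
  t18: +1.2670
  t19: +2.8423
  t20: +7.7702
  t21: +5.2453
  t22: +1.3361
  t23: -3.7902
  t24: +1.3164
  t25: +13.1458
  t26: +0.9704
  t27: +0.7998
  t28: +1.0693
  t29: +4.4378
  t30: +4.2615
  t31: +6.2216
  t32: +16.3667
  t33: +1.6226
  t34: +1.3591
  t35: +0.1058
  t36: +5.0763
  t37: +2.3708
  t38: +9.8601
  t39: +2.4740
  t40: +5.9788
  t41: +1.6398
  t42: +4.6889
  t43: +2.3276
  t44: +2.3794
  t45: +2.6763
  t46: -3.3248
  t47: +1.2573
  t48: +1.0473
  t49: +2.0571
  t50: +1.5551
  t51: +1.1271
  t52: +2.0877
  t53: +2.2643
  t54: -1.5860
Σ = +198.6887 → |volume| = 198.69

Directed edges: 162 total; 6 unmatched, e.g. (-3.75,3.58,4.28)→(-3.87,3.25,4.98) → open.


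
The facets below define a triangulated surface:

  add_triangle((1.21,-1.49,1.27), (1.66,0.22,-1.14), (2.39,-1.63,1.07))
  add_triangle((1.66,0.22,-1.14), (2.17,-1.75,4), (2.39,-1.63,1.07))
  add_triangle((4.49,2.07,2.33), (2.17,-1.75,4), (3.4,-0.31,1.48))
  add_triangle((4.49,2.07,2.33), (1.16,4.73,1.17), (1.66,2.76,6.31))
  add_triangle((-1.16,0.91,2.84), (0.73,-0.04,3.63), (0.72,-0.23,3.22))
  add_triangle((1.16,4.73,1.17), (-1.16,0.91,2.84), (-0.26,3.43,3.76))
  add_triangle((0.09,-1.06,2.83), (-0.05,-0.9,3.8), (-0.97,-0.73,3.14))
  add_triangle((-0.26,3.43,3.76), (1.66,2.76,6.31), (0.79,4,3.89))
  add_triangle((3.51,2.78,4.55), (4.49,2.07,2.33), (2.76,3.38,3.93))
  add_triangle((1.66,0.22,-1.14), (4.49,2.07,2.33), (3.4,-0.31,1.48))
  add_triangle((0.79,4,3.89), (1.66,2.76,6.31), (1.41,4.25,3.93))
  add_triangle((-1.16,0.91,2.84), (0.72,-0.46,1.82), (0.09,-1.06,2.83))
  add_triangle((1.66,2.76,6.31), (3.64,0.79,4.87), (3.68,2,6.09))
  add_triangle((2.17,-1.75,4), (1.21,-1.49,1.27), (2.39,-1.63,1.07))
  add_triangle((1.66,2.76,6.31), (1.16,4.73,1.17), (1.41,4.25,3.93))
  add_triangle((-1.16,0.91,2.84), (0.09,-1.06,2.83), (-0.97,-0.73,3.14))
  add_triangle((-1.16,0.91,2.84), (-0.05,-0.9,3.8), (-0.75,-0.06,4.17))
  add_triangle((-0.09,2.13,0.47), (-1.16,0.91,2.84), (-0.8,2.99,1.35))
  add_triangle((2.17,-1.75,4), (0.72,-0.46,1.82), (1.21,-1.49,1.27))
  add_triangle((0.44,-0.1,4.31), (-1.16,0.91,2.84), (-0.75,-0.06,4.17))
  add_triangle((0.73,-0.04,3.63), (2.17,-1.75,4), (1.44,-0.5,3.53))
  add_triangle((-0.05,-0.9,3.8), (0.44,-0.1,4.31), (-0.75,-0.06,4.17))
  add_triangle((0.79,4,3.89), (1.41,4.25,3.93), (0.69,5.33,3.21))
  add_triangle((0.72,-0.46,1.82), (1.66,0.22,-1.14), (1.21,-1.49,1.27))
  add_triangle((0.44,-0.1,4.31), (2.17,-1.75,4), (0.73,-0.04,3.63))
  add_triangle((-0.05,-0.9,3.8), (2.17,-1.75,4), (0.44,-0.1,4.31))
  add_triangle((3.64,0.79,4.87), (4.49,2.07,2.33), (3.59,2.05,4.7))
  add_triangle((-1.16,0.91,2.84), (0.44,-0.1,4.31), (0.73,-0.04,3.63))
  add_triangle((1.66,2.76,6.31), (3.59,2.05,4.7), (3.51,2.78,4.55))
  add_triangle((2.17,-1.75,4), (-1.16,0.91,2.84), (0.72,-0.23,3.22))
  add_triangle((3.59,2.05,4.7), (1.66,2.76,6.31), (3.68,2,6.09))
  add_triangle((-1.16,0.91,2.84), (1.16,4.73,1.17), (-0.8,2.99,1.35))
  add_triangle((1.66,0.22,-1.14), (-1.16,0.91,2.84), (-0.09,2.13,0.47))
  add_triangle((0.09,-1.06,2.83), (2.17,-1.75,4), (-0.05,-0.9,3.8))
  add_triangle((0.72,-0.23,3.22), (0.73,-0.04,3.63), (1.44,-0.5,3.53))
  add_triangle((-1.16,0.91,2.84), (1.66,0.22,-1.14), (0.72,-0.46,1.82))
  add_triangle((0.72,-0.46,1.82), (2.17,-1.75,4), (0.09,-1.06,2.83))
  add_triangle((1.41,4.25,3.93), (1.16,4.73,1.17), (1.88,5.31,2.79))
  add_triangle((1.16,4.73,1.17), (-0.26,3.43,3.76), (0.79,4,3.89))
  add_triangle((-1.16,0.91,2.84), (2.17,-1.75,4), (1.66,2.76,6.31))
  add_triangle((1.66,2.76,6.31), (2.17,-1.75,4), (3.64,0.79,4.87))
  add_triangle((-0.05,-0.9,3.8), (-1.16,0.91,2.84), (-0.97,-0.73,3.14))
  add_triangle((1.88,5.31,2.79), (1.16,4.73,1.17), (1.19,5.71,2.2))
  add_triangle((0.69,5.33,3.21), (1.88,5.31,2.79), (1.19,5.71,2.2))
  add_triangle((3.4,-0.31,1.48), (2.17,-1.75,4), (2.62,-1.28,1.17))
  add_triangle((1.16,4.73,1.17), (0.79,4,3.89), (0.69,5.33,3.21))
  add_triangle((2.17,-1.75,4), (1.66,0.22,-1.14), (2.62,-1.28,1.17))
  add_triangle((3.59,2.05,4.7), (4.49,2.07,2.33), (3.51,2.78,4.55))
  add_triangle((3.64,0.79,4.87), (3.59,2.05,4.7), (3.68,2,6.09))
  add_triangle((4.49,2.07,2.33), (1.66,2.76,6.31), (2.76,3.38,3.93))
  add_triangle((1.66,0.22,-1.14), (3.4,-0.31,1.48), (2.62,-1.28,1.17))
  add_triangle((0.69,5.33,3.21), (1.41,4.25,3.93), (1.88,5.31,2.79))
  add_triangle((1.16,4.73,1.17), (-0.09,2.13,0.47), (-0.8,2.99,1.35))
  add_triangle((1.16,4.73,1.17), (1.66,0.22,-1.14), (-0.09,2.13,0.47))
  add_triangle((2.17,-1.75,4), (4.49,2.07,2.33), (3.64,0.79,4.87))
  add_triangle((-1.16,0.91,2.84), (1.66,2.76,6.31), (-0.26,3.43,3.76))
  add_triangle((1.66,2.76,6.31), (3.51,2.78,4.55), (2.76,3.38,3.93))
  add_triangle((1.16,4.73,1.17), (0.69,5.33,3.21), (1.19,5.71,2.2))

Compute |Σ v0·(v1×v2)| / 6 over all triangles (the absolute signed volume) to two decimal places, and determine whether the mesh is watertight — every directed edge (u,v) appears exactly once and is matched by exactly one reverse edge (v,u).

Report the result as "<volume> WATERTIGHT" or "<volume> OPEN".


74.41 OPEN

Per-triangle v0·(v1×v2)/6:
  t1: +0.1064
  t2: +1.4286
  t3: +4.6231
  t4: +16.2574
  t5: -0.1625
  t6: +0.9048
  t7: +0.2281
  t8: +2.5814
  t9: +2.1318
  t10: +2.6959
  t11: +1.5303
  t12: -0.7471
  t13: +1.2819
  t14: +0.7236
  t15: +0.5999
  t16: -0.7329
  t17: -0.0372
  t18: -0.3563
  t19: +0.0497
  t20: +0.7859
  t21: +0.3726
  t22: +0.6972
  t23: +0.7998
  t24: -0.7339
  t25: +0.4838
  t26: +1.5487
  t27: +2.7666
  t28: +0.2980
  t29: +1.9690
  t30: -0.6488
  t31: +1.6303
  t32: +2.4951
  t33: -1.0908
  t34: +0.4839
  t35: -0.0657
  t36: -0.9951
  t37: -0.2922
  t38: -0.8831
  t39: +2.0796
  t40: +7.4095
  t41: +7.1062
  t42: +0.9211
  t43: +0.6036
  t44: +1.1491
  t45: +1.7766
  t46: -1.1264
  t47: -0.7978
  t48: +1.6602
  t49: +0.9745
  t50: -4.8649
  t51: +1.0927
  t52: +1.7635
  t53: +0.3634
  t54: +0.6486
  t55: +4.2257
  t56: +4.0173
  t57: +2.6067
  t58: +0.0695
Σ = +74.4068 → |volume| = 74.41

Directed edges: 174 total; 6 unmatched, e.g. (4.49,2.07,2.33)→(1.16,4.73,1.17) → open.


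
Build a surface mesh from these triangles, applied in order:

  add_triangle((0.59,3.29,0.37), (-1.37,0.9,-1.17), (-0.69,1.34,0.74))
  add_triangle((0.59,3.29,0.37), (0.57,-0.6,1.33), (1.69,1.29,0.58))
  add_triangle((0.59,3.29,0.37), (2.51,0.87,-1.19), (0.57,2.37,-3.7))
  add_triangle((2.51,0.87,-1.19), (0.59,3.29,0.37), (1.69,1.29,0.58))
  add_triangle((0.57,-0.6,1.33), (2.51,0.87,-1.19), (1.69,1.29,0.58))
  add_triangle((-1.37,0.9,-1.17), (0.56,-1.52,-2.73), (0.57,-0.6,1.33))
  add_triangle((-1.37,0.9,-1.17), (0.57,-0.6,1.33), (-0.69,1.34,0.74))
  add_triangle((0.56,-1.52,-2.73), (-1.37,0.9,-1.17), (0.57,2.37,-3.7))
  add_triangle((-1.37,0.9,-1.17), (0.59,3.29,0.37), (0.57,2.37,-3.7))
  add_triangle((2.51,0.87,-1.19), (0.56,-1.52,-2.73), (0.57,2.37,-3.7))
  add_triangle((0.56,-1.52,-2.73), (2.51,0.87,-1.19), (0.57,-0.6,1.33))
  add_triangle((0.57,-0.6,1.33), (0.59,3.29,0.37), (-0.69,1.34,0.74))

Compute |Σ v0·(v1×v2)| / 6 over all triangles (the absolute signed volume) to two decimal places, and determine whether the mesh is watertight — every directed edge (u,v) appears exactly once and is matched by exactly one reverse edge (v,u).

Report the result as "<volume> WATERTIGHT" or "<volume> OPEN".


Per-triangle v0·(v1×v2)/6:
  t1: +1.1433
  t2: +0.9562
  t3: +5.0175
  t4: +1.5914
  t5: +0.9323
  t6: +0.3870
  t7: +0.2392
  t8: +3.1119
  t9: +3.4318
  t10: +4.6991
  t11: +1.9698
  t12: +0.9318
Σ = +24.4113 → |volume| = 24.41

Directed edges: 36 total, each appears once with its reverse present → watertight.

24.41 WATERTIGHT


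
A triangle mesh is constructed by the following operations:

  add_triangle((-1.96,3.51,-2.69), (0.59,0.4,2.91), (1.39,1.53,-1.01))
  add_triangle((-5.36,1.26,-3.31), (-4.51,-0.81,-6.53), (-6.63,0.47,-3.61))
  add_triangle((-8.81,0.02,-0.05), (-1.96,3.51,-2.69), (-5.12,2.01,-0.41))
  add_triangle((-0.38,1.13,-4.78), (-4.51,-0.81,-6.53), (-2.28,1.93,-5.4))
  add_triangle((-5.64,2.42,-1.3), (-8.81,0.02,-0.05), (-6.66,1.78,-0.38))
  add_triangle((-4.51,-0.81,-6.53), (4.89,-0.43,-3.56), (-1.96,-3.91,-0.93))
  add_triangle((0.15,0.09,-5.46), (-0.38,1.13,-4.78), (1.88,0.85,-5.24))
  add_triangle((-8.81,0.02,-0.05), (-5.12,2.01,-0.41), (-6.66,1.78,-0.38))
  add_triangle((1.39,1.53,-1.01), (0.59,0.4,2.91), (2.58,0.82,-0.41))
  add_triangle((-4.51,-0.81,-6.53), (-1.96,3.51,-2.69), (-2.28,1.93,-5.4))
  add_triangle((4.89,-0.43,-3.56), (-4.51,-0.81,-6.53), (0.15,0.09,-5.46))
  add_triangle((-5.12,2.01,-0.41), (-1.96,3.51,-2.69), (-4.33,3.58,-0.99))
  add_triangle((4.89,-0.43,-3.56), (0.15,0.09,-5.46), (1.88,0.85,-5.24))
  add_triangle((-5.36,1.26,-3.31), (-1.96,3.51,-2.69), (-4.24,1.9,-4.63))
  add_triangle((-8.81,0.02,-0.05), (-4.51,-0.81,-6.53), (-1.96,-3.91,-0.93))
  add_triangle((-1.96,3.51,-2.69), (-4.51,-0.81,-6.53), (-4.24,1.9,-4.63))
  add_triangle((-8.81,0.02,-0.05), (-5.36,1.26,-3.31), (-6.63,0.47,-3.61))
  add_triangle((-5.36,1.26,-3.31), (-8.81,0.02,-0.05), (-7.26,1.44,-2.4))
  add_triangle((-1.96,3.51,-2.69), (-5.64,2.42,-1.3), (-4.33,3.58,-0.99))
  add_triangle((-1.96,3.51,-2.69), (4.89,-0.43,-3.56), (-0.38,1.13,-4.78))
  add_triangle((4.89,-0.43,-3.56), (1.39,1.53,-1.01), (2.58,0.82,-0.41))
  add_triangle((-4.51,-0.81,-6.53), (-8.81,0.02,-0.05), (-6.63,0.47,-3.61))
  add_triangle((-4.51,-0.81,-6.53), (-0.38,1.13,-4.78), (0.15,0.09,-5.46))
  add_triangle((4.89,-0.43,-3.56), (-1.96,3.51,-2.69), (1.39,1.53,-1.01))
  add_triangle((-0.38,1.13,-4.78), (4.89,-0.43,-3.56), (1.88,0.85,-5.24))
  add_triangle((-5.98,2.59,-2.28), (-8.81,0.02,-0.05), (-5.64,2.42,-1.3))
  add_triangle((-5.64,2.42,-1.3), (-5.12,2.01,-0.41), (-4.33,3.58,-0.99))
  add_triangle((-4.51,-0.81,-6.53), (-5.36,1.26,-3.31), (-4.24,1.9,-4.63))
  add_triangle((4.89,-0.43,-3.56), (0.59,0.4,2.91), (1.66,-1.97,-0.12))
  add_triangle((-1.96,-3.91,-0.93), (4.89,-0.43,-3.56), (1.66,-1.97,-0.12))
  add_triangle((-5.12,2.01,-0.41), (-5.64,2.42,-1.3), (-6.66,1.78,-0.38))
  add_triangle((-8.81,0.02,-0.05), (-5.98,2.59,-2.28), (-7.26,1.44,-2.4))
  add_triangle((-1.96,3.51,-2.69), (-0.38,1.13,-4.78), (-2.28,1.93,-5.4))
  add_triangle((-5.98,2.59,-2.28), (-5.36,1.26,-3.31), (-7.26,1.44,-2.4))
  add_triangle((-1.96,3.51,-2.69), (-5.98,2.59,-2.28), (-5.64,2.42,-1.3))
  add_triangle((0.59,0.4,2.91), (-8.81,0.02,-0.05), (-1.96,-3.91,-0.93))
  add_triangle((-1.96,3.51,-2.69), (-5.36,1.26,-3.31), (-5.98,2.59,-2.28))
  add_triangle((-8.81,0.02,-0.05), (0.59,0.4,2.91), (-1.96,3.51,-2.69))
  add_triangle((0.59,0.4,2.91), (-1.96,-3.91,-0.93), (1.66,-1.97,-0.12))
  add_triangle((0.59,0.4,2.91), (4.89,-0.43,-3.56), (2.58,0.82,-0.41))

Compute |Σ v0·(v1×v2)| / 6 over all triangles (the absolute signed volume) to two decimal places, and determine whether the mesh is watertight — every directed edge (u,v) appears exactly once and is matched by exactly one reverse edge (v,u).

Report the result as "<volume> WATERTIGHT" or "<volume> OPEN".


Per-triangle v0·(v1×v2)/6:
  t1: +4.1458
  t2: +4.4507
  t3: -5.8998
  t4: +5.5478
  t5: +2.0764
  t6: +30.3325
  t7: +2.0160
  t8: +0.0169
  t9: +1.4777
  t10: +6.3528
  t11: +6.0871
  t12: -2.5596
  t13: +4.1021
  t14: +4.2858
  t15: +36.2788
  t16: +4.0849
  t17: +4.3546
  t18: +2.5331
  t19: +3.6434
  t20: +10.0757
  t21: +1.9755
  t22: +8.6476
  t23: +4.9129
  t24: +5.5490
  t25: -0.7244
  t26: +3.1420
  t27: +1.2481
  t28: +6.3827
  t29: +5.3654
  t30: +7.1253
  t31: +0.5772
  t32: +4.2287
  t33: +3.3286
  t34: +2.5406
  t35: +2.2113
  t36: +16.1651
  t37: +5.4140
  t38: +16.5401
  t39: +4.7680
  t40: +2.3085
Σ = +225.1088 → |volume| = 225.11

Directed edges: 120 total, each appears once with its reverse present → watertight.

225.11 WATERTIGHT


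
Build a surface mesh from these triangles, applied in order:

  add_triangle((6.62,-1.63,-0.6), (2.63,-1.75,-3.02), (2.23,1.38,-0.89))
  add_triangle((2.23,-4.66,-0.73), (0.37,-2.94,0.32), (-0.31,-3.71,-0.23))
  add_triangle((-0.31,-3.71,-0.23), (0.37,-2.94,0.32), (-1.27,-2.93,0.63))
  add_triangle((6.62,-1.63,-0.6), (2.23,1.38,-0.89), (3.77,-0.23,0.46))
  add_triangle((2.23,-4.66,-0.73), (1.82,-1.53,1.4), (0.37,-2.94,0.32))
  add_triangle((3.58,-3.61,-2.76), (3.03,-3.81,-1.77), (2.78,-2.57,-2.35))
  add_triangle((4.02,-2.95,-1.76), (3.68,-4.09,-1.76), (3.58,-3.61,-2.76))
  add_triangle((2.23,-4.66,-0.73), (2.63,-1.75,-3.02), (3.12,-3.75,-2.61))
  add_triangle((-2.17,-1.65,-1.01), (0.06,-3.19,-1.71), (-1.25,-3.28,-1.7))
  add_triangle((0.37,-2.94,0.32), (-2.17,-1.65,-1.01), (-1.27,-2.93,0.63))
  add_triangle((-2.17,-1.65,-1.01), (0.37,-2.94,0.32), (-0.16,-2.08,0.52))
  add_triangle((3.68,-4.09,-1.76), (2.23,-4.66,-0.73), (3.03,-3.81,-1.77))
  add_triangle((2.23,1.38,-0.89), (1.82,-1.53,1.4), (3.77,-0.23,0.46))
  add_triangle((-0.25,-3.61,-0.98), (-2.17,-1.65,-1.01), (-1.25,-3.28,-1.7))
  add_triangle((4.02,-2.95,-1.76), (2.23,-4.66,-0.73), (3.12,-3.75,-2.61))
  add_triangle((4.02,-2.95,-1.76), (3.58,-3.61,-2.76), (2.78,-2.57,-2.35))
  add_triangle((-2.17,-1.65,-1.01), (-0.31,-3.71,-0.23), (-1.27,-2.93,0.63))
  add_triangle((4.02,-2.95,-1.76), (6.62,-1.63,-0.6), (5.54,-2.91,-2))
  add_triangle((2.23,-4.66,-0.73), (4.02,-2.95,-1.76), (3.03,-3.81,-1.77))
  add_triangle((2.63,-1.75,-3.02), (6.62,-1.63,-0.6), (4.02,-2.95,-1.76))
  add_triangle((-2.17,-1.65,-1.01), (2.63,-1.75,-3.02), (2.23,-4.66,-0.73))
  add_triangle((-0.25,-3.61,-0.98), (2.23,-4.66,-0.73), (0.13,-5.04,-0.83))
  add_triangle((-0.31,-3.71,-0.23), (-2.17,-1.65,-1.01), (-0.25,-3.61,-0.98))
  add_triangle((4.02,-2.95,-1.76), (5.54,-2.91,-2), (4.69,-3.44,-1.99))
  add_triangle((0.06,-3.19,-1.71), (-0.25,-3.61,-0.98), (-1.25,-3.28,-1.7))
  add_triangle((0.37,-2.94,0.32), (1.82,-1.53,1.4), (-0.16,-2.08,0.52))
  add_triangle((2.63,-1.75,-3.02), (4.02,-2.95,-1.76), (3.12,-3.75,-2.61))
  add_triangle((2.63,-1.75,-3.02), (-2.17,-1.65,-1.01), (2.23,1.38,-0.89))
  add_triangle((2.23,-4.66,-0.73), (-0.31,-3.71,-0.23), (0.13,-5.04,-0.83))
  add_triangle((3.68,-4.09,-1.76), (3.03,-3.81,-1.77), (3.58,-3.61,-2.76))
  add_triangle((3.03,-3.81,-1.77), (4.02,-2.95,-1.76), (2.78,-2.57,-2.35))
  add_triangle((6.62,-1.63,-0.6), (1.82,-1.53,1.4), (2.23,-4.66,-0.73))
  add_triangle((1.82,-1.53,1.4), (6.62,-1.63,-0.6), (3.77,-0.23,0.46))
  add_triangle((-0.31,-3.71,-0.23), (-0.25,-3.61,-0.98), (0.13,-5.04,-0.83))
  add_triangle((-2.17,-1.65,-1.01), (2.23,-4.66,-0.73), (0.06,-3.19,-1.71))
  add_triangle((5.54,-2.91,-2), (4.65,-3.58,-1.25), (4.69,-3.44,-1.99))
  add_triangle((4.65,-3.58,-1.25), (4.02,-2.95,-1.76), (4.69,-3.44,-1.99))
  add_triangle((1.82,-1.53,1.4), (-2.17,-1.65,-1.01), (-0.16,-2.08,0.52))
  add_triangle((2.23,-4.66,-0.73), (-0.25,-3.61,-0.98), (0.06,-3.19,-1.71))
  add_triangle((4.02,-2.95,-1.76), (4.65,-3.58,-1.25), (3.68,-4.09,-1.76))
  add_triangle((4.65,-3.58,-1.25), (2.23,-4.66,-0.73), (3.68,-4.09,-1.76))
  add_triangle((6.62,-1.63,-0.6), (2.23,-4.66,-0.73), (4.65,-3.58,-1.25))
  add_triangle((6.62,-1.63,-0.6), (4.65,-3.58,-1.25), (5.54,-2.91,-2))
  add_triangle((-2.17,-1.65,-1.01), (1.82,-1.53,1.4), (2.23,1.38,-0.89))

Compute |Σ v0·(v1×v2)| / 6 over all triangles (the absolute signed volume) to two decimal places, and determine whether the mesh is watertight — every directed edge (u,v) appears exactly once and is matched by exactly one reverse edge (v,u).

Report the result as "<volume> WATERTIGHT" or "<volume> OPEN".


Per-triangle v0·(v1×v2)/6:
  t1: +6.7572
  t2: +0.9814
  t3: +0.6274
  t4: +2.2363
  t5: +1.9800
  t6: +0.0143
  t7: +1.0123
  t8: +0.0109
  t9: +0.1557
  t10: -1.3177
  t11: +0.5879
  t12: +0.5206
  t13: +0.0860
  t14: +0.6554
  t15: +2.7612
  t16: +0.3226
  t17: +1.5953
  t18: -0.8590
  t19: -1.1601
  t20: +4.3183
  t21: +7.3580
  t22: +0.6724
  t23: +0.9792
  t24: +0.0486
  t25: +0.6563
  t26: +0.4891
  t27: +1.9784
  t28: +2.1301
  t29: +0.6879
  t30: +0.3569
  t31: -1.0468
  t32: +7.7283
  t33: +2.1626
  t34: +0.2412
  t35: -1.9260
  t36: +0.6983
  t37: +0.0080
  t38: -0.2349
  t39: +1.3867
  t40: +0.7483
  t41: +1.6309
  t42: +2.3398
  t43: +2.6111
  t44: -2.0949
Σ = +50.8954 → |volume| = 50.90

Directed edges: 132 total, each appears once with its reverse present → watertight.

50.90 WATERTIGHT
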